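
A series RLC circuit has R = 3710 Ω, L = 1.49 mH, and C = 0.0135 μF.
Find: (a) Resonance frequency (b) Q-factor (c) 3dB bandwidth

Step 1 — Resonance condition Im(Z)=0 gives ω₀ = 1/√(LC).
Step 2 — ω₀ = 1/√(0.00149·1.35e-08) = 2.23e+05 rad/s.
Step 3 — f₀ = ω₀/(2π) = 3.549e+04 Hz.
Step 4 — Series Q: Q = ω₀L/R = 2.23e+05·0.00149/3710 = 0.08955.
Step 5 — 3dB bandwidth: Δω = ω₀/Q = 2.49e+06 rad/s; BW = Δω/(2π) = 3.963e+05 Hz.

(a) f₀ = 3.549e+04 Hz  (b) Q = 0.08955  (c) BW = 3.963e+05 Hz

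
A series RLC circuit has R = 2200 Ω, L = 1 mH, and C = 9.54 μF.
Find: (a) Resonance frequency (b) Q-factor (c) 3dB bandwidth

Step 1 — Resonance: ω₀ = 1/√(LC) = 1/√(0.001·9.54e-06) = 1.024e+04 rad/s.
Step 2 — f₀ = ω₀/(2π) = 1629 Hz.
Step 3 — Series Q: Q = ω₀L/R = 1.024e+04·0.001/2200 = 0.004654.
Step 4 — Bandwidth: Δω = ω₀/Q = 2.2e+06 rad/s; BW = Δω/(2π) = 3.501e+05 Hz.

(a) f₀ = 1629 Hz  (b) Q = 0.004654  (c) BW = 3.501e+05 Hz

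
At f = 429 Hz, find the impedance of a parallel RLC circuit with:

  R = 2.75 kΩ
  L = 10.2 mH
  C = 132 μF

Step 1 — Angular frequency: ω = 2π·f = 2π·429 = 2695 rad/s.
Step 2 — Component impedances:
  R: Z = R = 2750 Ω
  L: Z = jωL = j·2695·0.0102 = 0 + j27.49 Ω
  C: Z = 1/(jωC) = -j/(ω·C) = 0 - j2.811 Ω
Step 3 — Parallel combination: 1/Z_total = 1/R + 1/L + 1/C; Z_total = 0.003564 - j3.131 Ω = 3.131∠-89.9° Ω.

Z = 0.003564 - j3.131 Ω = 3.131∠-89.9° Ω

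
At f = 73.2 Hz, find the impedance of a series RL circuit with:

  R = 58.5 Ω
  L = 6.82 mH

Step 1 — Angular frequency: ω = 2π·f = 2π·73.2 = 459.9 rad/s.
Step 2 — Component impedances:
  R: Z = R = 58.5 Ω
  L: Z = jωL = j·459.9·0.00682 = 0 + j3.137 Ω
Step 3 — Series combination: Z_total = R + L = 58.5 + j3.137 Ω = 58.58∠3.1° Ω.

Z = 58.5 + j3.137 Ω = 58.58∠3.1° Ω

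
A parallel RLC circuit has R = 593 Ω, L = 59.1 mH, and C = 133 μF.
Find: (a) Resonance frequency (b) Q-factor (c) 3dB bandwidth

Step 1 — Resonance: ω₀ = 1/√(LC) = 1/√(0.0591·0.000133) = 356.7 rad/s.
Step 2 — f₀ = ω₀/(2π) = 56.77 Hz.
Step 3 — Parallel Q: Q = R/(ω₀L) = 593/(356.7·0.0591) = 28.13.
Step 4 — Bandwidth: Δω = ω₀/Q = 12.68 rad/s; BW = Δω/(2π) = 2.018 Hz.

(a) f₀ = 56.77 Hz  (b) Q = 28.13  (c) BW = 2.018 Hz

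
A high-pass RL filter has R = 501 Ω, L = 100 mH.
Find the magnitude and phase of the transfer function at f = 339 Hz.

Step 1 — Angular frequency: ω = 2π·339 = 2130 rad/s.
Step 2 — Transfer function: H(jω) = jωL/(R + jωL).
Step 3 — Numerator jωL = j·213; denominator R + jωL = 501 + j213.
Step 4 — H = 0.1531 + j0.3601.
Step 5 — Magnitude: |H| = 0.3913 (-8.2 dB); phase: φ = 67.0°.

|H| = 0.3913 (-8.2 dB), φ = 67.0°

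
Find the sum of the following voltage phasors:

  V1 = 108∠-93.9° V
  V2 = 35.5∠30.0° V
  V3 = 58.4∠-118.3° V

Step 1 — Convert each phasor to rectangular form:
  V1 = 108·(cos(-93.9°) + j·sin(-93.9°)) = -7.346 - j107.7 V
  V2 = 35.5·(cos(30.0°) + j·sin(30.0°)) = 30.74 + j17.75 V
  V3 = 58.4·(cos(-118.3°) + j·sin(-118.3°)) = -27.69 - j51.42 V
Step 2 — Sum components: V_total = -4.289 - j141.4 V.
Step 3 — Convert to polar: |V_total| = 141.5 V, ∠V_total = -91.7°.

V_total = 141.5∠-91.7° V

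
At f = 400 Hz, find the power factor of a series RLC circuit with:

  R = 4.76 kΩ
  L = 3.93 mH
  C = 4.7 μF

Step 1 — Angular frequency: ω = 2π·f = 2π·400 = 2513 rad/s.
Step 2 — Component impedances:
  R: Z = R = 4760 Ω
  L: Z = jωL = j·2513·0.00393 = 0 + j9.877 Ω
  C: Z = 1/(jωC) = -j/(ω·C) = 0 - j84.66 Ω
Step 3 — Series combination: Z_total = R + L + C = 4760 - j74.78 Ω = 4761∠-0.9° Ω.
Step 4 — Power factor: PF = cos(φ) = Re(Z)/|Z| = 4760/4760.6 = 0.9999.
Step 5 — Type: Im(Z) = -74.78 ⇒ leading (phase φ = -0.9°).

PF = 0.9999 (leading, φ = -0.9°)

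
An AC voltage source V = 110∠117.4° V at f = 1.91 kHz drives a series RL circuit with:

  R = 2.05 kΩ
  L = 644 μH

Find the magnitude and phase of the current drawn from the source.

Step 1 — Angular frequency: ω = 2π·f = 2π·1910 = 1.2e+04 rad/s.
Step 2 — Component impedances:
  R: Z = R = 2050 Ω
  L: Z = jωL = j·1.2e+04·0.000644 = 0 + j7.729 Ω
Step 3 — Series combination: Z_total = R + L = 2050 + j7.729 Ω = 2050∠0.2° Ω.
Step 4 — Source phasor: V = 110∠117.4° V = -50.62 + j97.66 V.
Step 5 — Ohm's law: I = V / Z_total = (-50.62 + j97.66) / (2050 + j7.729) = -0.02451 + j0.04773 A.
Step 6 — Convert to polar: |I| = 0.05366 A, ∠I = 117.2°.

I = 0.05366∠117.2° A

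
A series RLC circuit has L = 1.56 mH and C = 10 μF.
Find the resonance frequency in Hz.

Step 1 — Resonance condition Im(Z)=0 gives ω₀ = 1/√(LC).
Step 2 — ω₀ = 1/√(0.00156·1e-05) = 8006 rad/s.
Step 3 — f₀ = ω₀/(2π) = 1274 Hz.

f₀ = 1274 Hz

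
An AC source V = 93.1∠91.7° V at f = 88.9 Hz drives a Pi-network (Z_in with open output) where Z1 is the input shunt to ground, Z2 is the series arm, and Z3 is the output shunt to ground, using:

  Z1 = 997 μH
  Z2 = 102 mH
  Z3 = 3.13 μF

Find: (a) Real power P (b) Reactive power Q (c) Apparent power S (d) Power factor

Step 1 — Angular frequency: ω = 2π·f = 2π·88.9 = 558.6 rad/s.
Step 2 — Component impedances:
  Z1: Z = jωL = j·558.6·0.000997 = 0 + j0.5569 Ω
  Z2: Z = jωL = j·558.6·0.102 = 0 + j56.97 Ω
  Z3: Z = 1/(jωC) = -j/(ω·C) = 0 - j572 Ω
Step 3 — With open output, the series arm Z2 and the output shunt Z3 appear in series to ground: Z2 + Z3 = 0 - j515 Ω.
Step 4 — Parallel with input shunt Z1: Z_in = Z1 || (Z2 + Z3) = 0 + j0.5575 Ω = 0.5575∠90.0° Ω.
Step 5 — Source phasor: V = 93.1∠91.7° V = -2.762 + j93.06 V.
Step 6 — Current: I = V / Z = 166.9 + j4.954 A = 167∠1.7° A.
Step 7 — Complex power: S = V·I* = 0 + j1.555e+04 VA.
Step 8 — Real power: P = Re(S) = 0 W.
Step 9 — Reactive power: Q = Im(S) = 1.555e+04 VAR.
Step 10 — Apparent power: |S| = 1.555e+04 VA.
Step 11 — Power factor: PF = P/|S| = 0 (lagging).

(a) P = 0 W  (b) Q = 1.555e+04 VAR  (c) S = 1.555e+04 VA  (d) PF = 0 (lagging)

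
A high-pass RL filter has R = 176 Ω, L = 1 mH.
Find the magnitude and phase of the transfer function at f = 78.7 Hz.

Step 1 — Angular frequency: ω = 2π·78.7 = 494.5 rad/s.
Step 2 — Transfer function: H(jω) = jωL/(R + jωL).
Step 3 — Numerator jωL = j·0.4945; denominator R + jωL = 176 + j0.4945.
Step 4 — H = 7.894e-06 + j0.00281.
Step 5 — Magnitude: |H| = 0.00281 (-51.0 dB); phase: φ = 89.8°.

|H| = 0.00281 (-51.0 dB), φ = 89.8°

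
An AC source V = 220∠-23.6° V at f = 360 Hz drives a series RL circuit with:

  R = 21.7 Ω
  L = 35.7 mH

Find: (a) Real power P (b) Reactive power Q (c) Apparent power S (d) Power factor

Step 1 — Angular frequency: ω = 2π·f = 2π·360 = 2262 rad/s.
Step 2 — Component impedances:
  R: Z = R = 21.7 Ω
  L: Z = jωL = j·2262·0.0357 = 0 + j80.75 Ω
Step 3 — Series combination: Z_total = R + L = 21.7 + j80.75 Ω = 83.62∠75.0° Ω.
Step 4 — Source phasor: V = 220∠-23.6° V = 201.6 - j88.08 V.
Step 5 — Current: I = V / Z = -0.3916 - j2.602 A = 2.631∠-98.6° A.
Step 6 — Complex power: S = V·I* = 150.2 + j559 VA.
Step 7 — Real power: P = Re(S) = 150.2 W.
Step 8 — Reactive power: Q = Im(S) = 559 VAR.
Step 9 — Apparent power: |S| = 578.8 VA.
Step 10 — Power factor: PF = P/|S| = 0.2595 (lagging).

(a) P = 150.2 W  (b) Q = 559 VAR  (c) S = 578.8 VA  (d) PF = 0.2595 (lagging)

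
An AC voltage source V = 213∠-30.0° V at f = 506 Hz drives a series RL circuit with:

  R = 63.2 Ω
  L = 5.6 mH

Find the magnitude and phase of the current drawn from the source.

Step 1 — Angular frequency: ω = 2π·f = 2π·506 = 3179 rad/s.
Step 2 — Component impedances:
  R: Z = R = 63.2 Ω
  L: Z = jωL = j·3179·0.0056 = 0 + j17.8 Ω
Step 3 — Series combination: Z_total = R + L = 63.2 + j17.8 Ω = 65.66∠15.7° Ω.
Step 4 — Source phasor: V = 213∠-30.0° V = 184.5 - j106.5 V.
Step 5 — Ohm's law: I = V / Z_total = (184.5 - j106.5) / (63.2 + j17.8) = 2.264 - j2.323 A.
Step 6 — Convert to polar: |I| = 3.244 A, ∠I = -45.7°.

I = 3.244∠-45.7° A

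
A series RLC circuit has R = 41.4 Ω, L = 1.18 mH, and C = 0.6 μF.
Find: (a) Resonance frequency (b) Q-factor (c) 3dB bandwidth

Step 1 — Resonance condition Im(Z)=0 gives ω₀ = 1/√(LC).
Step 2 — ω₀ = 1/√(0.00118·6e-07) = 3.758e+04 rad/s.
Step 3 — f₀ = ω₀/(2π) = 5981 Hz.
Step 4 — Series Q: Q = ω₀L/R = 3.758e+04·0.00118/41.4 = 1.071.
Step 5 — 3dB bandwidth: Δω = ω₀/Q = 3.508e+04 rad/s; BW = Δω/(2π) = 5584 Hz.

(a) f₀ = 5981 Hz  (b) Q = 1.071  (c) BW = 5584 Hz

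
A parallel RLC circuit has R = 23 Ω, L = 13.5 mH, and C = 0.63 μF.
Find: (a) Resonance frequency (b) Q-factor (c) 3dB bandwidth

Step 1 — Resonance: ω₀ = 1/√(LC) = 1/√(0.0135·6.3e-07) = 1.084e+04 rad/s.
Step 2 — f₀ = ω₀/(2π) = 1726 Hz.
Step 3 — Parallel Q: Q = R/(ω₀L) = 23/(1.084e+04·0.0135) = 0.1571.
Step 4 — Bandwidth: Δω = ω₀/Q = 6.901e+04 rad/s; BW = Δω/(2π) = 1.098e+04 Hz.

(a) f₀ = 1726 Hz  (b) Q = 0.1571  (c) BW = 1.098e+04 Hz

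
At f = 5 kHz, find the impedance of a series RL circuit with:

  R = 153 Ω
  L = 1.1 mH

Step 1 — Angular frequency: ω = 2π·f = 2π·5000 = 3.142e+04 rad/s.
Step 2 — Component impedances:
  R: Z = R = 153 Ω
  L: Z = jωL = j·3.142e+04·0.0011 = 0 + j34.56 Ω
Step 3 — Series combination: Z_total = R + L = 153 + j34.56 Ω = 156.9∠12.7° Ω.

Z = 153 + j34.56 Ω = 156.9∠12.7° Ω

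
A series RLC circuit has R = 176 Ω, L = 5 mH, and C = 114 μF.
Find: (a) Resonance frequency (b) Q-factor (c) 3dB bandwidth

Step 1 — Resonance: ω₀ = 1/√(LC) = 1/√(0.005·0.000114) = 1325 rad/s.
Step 2 — f₀ = ω₀/(2π) = 210.8 Hz.
Step 3 — Series Q: Q = ω₀L/R = 1325·0.005/176 = 0.03763.
Step 4 — Bandwidth: Δω = ω₀/Q = 3.52e+04 rad/s; BW = Δω/(2π) = 5602 Hz.

(a) f₀ = 210.8 Hz  (b) Q = 0.03763  (c) BW = 5602 Hz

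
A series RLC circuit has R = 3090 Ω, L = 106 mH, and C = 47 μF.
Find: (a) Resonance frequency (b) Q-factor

Step 1 — Resonance condition Im(Z)=0 gives ω₀ = 1/√(LC).
Step 2 — ω₀ = 1/√(0.106·4.7e-05) = 448 rad/s.
Step 3 — f₀ = ω₀/(2π) = 71.3 Hz.
Step 4 — Series Q: Q = ω₀L/R = 448·0.106/3090 = 0.01537.

(a) f₀ = 71.3 Hz  (b) Q = 0.01537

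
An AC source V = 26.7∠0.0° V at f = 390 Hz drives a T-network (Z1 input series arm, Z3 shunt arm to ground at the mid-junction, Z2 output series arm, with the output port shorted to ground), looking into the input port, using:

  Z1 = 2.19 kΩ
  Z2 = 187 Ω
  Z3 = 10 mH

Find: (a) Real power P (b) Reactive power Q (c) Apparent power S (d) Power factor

Step 1 — Angular frequency: ω = 2π·f = 2π·390 = 2450 rad/s.
Step 2 — Component impedances:
  Z1: Z = R = 2190 Ω
  Z2: Z = R = 187 Ω
  Z3: Z = jωL = j·2450·0.01 = 0 + j24.5 Ω
Step 3 — With the output port shorted to ground, the output series arm Z2 runs from the junction to ground; the shunt arm Z3 also runs from the junction to ground. They appear in parallel: Z3 || Z2 = 3.157 + j24.09 Ω.
Step 4 — Series with input arm Z1: Z_in = Z1 + (Z3 || Z2) = 2193 + j24.09 Ω = 2193∠0.6° Ω.
Step 5 — Source phasor: V = 26.7∠0.0° V = 26.7 V.
Step 6 — Current: I = V / Z = 0.01217 - j0.0001337 A = 0.01217∠-0.6° A.
Step 7 — Complex power: S = V·I* = 0.325 + j0.00357 VA.
Step 8 — Real power: P = Re(S) = 0.325 W.
Step 9 — Reactive power: Q = Im(S) = 0.00357 VAR.
Step 10 — Apparent power: |S| = 0.325 VA.
Step 11 — Power factor: PF = P/|S| = 0.9999 (lagging).

(a) P = 0.325 W  (b) Q = 0.00357 VAR  (c) S = 0.325 VA  (d) PF = 0.9999 (lagging)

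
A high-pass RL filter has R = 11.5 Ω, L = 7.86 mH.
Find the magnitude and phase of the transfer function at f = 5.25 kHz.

Step 1 — Angular frequency: ω = 2π·5250 = 3.299e+04 rad/s.
Step 2 — Transfer function: H(jω) = jωL/(R + jωL).
Step 3 — Numerator jωL = j·259.3; denominator R + jωL = 11.5 + j259.3.
Step 4 — H = 0.998 + j0.04427.
Step 5 — Magnitude: |H| = 0.999 (-0.0 dB); phase: φ = 2.5°.

|H| = 0.999 (-0.0 dB), φ = 2.5°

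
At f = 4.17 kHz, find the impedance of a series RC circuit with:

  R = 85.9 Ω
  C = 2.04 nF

Step 1 — Angular frequency: ω = 2π·f = 2π·4170 = 2.62e+04 rad/s.
Step 2 — Component impedances:
  R: Z = R = 85.9 Ω
  C: Z = 1/(jωC) = -j/(ω·C) = 0 - j1.871e+04 Ω
Step 3 — Series combination: Z_total = R + C = 85.9 - j1.871e+04 Ω = 1.871e+04∠-89.7° Ω.

Z = 85.9 - j1.871e+04 Ω = 1.871e+04∠-89.7° Ω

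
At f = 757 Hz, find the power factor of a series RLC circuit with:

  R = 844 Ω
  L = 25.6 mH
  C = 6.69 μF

Step 1 — Angular frequency: ω = 2π·f = 2π·757 = 4756 rad/s.
Step 2 — Component impedances:
  R: Z = R = 844 Ω
  L: Z = jωL = j·4756·0.0256 = 0 + j121.8 Ω
  C: Z = 1/(jωC) = -j/(ω·C) = 0 - j31.43 Ω
Step 3 — Series combination: Z_total = R + L + C = 844 + j90.34 Ω = 848.8∠6.1° Ω.
Step 4 — Power factor: PF = cos(φ) = Re(Z)/|Z| = 844/848.8 = 0.9943.
Step 5 — Type: Im(Z) = 90.34 ⇒ lagging (phase φ = 6.1°).

PF = 0.9943 (lagging, φ = 6.1°)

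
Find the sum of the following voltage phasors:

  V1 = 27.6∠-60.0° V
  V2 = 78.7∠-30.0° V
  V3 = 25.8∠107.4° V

Step 1 — Convert each phasor to rectangular form:
  V1 = 27.6·(cos(-60.0°) + j·sin(-60.0°)) = 13.8 - j23.9 V
  V2 = 78.7·(cos(-30.0°) + j·sin(-30.0°)) = 68.16 - j39.35 V
  V3 = 25.8·(cos(107.4°) + j·sin(107.4°)) = -7.715 + j24.62 V
Step 2 — Sum components: V_total = 74.24 - j38.63 V.
Step 3 — Convert to polar: |V_total| = 83.69 V, ∠V_total = -27.5°.

V_total = 83.69∠-27.5° V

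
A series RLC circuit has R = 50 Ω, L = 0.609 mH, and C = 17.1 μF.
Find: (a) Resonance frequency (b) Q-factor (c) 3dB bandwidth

Step 1 — Resonance: ω₀ = 1/√(LC) = 1/√(0.000609·1.71e-05) = 9799 rad/s.
Step 2 — f₀ = ω₀/(2π) = 1560 Hz.
Step 3 — Series Q: Q = ω₀L/R = 9799·0.000609/50 = 0.1194.
Step 4 — Bandwidth: Δω = ω₀/Q = 8.21e+04 rad/s; BW = Δω/(2π) = 1.307e+04 Hz.

(a) f₀ = 1560 Hz  (b) Q = 0.1194  (c) BW = 1.307e+04 Hz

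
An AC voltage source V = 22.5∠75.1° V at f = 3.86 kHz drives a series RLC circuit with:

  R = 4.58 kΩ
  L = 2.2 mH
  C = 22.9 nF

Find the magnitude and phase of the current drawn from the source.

Step 1 — Angular frequency: ω = 2π·f = 2π·3860 = 2.425e+04 rad/s.
Step 2 — Component impedances:
  R: Z = R = 4580 Ω
  L: Z = jωL = j·2.425e+04·0.0022 = 0 + j53.36 Ω
  C: Z = 1/(jωC) = -j/(ω·C) = 0 - j1801 Ω
Step 3 — Series combination: Z_total = R + L + C = 4580 - j1747 Ω = 4902∠-20.9° Ω.
Step 4 — Source phasor: V = 22.5∠75.1° V = 5.785 + j21.74 V.
Step 5 — Ohm's law: I = V / Z_total = (5.785 + j21.74) / (4580 - j1747) = -0.0004782 + j0.004565 A.
Step 6 — Convert to polar: |I| = 0.00459 A, ∠I = 96.0°.

I = 0.00459∠96.0° A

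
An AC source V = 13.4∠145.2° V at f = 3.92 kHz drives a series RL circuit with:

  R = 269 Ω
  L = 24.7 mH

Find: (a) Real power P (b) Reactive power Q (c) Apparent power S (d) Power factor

Step 1 — Angular frequency: ω = 2π·f = 2π·3920 = 2.463e+04 rad/s.
Step 2 — Component impedances:
  R: Z = R = 269 Ω
  L: Z = jωL = j·2.463e+04·0.0247 = 0 + j608.4 Ω
Step 3 — Series combination: Z_total = R + L = 269 + j608.4 Ω = 665.2∠66.1° Ω.
Step 4 — Source phasor: V = 13.4∠145.2° V = -11 + j7.648 V.
Step 5 — Current: I = V / Z = 0.003825 + j0.01978 A = 0.02014∠79.1° A.
Step 6 — Complex power: S = V·I* = 0.1092 + j0.2469 VA.
Step 7 — Real power: P = Re(S) = 0.1092 W.
Step 8 — Reactive power: Q = Im(S) = 0.2469 VAR.
Step 9 — Apparent power: |S| = 0.2699 VA.
Step 10 — Power factor: PF = P/|S| = 0.4044 (lagging).

(a) P = 0.1092 W  (b) Q = 0.2469 VAR  (c) S = 0.2699 VA  (d) PF = 0.4044 (lagging)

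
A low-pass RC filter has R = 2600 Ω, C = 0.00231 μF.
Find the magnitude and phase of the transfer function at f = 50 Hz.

Step 1 — Angular frequency: ω = 2π·50 = 314.2 rad/s.
Step 2 — Transfer function: H(jω) = 1/(1 + jωRC).
Step 3 — Denominator: 1 + jωRC = 1 + j·314.2·2600·2.31e-09 = 1 + j0.001887.
Step 4 — H = 1 - j0.001887.
Step 5 — Magnitude: |H| = 1 (-0.0 dB); phase: φ = -0.1°.

|H| = 1 (-0.0 dB), φ = -0.1°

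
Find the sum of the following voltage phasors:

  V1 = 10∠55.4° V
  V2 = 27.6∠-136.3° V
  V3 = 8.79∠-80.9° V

Step 1 — Convert each phasor to rectangular form:
  V1 = 10·(cos(55.4°) + j·sin(55.4°)) = 5.678 + j8.231 V
  V2 = 27.6·(cos(-136.3°) + j·sin(-136.3°)) = -19.95 - j19.07 V
  V3 = 8.79·(cos(-80.9°) + j·sin(-80.9°)) = 1.39 - j8.679 V
Step 2 — Sum components: V_total = -12.89 - j19.52 V.
Step 3 — Convert to polar: |V_total| = 23.39 V, ∠V_total = -123.4°.

V_total = 23.39∠-123.4° V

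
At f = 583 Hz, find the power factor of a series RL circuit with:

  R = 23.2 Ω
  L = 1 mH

Step 1 — Angular frequency: ω = 2π·f = 2π·583 = 3663 rad/s.
Step 2 — Component impedances:
  R: Z = R = 23.2 Ω
  L: Z = jωL = j·3663·0.001 = 0 + j3.663 Ω
Step 3 — Series combination: Z_total = R + L = 23.2 + j3.663 Ω = 23.49∠9.0° Ω.
Step 4 — Power factor: PF = cos(φ) = Re(Z)/|Z| = 23.2/23.487 = 0.9878.
Step 5 — Type: Im(Z) = 3.663 ⇒ lagging (phase φ = 9.0°).

PF = 0.9878 (lagging, φ = 9.0°)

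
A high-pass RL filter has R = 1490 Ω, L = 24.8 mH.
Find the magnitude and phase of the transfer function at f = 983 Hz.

Step 1 — Angular frequency: ω = 2π·983 = 6176 rad/s.
Step 2 — Transfer function: H(jω) = jωL/(R + jωL).
Step 3 — Numerator jωL = j·153.2; denominator R + jωL = 1490 + j153.2.
Step 4 — H = 0.01046 + j0.1017.
Step 5 — Magnitude: |H| = 0.1023 (-19.8 dB); phase: φ = 84.1°.

|H| = 0.1023 (-19.8 dB), φ = 84.1°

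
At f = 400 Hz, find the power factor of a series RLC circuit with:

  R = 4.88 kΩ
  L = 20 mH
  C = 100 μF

Step 1 — Angular frequency: ω = 2π·f = 2π·400 = 2513 rad/s.
Step 2 — Component impedances:
  R: Z = R = 4880 Ω
  L: Z = jωL = j·2513·0.02 = 0 + j50.27 Ω
  C: Z = 1/(jωC) = -j/(ω·C) = 0 - j3.979 Ω
Step 3 — Series combination: Z_total = R + L + C = 4880 + j46.29 Ω = 4880∠0.5° Ω.
Step 4 — Power factor: PF = cos(φ) = Re(Z)/|Z| = 4880/4880 = 1.
Step 5 — Type: Im(Z) = 46.29 ⇒ lagging (phase φ = 0.5°).

PF = 1 (lagging, φ = 0.5°)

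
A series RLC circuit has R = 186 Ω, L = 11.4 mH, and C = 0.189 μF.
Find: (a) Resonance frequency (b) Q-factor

Step 1 — Resonance condition Im(Z)=0 gives ω₀ = 1/√(LC).
Step 2 — ω₀ = 1/√(0.0114·1.89e-07) = 2.154e+04 rad/s.
Step 3 — f₀ = ω₀/(2π) = 3429 Hz.
Step 4 — Series Q: Q = ω₀L/R = 2.154e+04·0.0114/186 = 1.32.

(a) f₀ = 3429 Hz  (b) Q = 1.32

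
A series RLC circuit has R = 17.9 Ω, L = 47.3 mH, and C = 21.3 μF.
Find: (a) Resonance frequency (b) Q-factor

Step 1 — Resonance condition Im(Z)=0 gives ω₀ = 1/√(LC).
Step 2 — ω₀ = 1/√(0.0473·2.13e-05) = 996.3 rad/s.
Step 3 — f₀ = ω₀/(2π) = 158.6 Hz.
Step 4 — Series Q: Q = ω₀L/R = 996.3·0.0473/17.9 = 2.633.

(a) f₀ = 158.6 Hz  (b) Q = 2.633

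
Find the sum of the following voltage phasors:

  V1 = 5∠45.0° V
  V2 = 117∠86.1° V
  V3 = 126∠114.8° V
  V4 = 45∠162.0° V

Step 1 — Convert each phasor to rectangular form:
  V1 = 5·(cos(45.0°) + j·sin(45.0°)) = 3.536 + j3.536 V
  V2 = 117·(cos(86.1°) + j·sin(86.1°)) = 7.958 + j116.7 V
  V3 = 126·(cos(114.8°) + j·sin(114.8°)) = -52.85 + j114.4 V
  V4 = 45·(cos(162.0°) + j·sin(162.0°)) = -42.8 + j13.91 V
Step 2 — Sum components: V_total = -84.16 + j248.6 V.
Step 3 — Convert to polar: |V_total| = 262.4 V, ∠V_total = 108.7°.

V_total = 262.4∠108.7° V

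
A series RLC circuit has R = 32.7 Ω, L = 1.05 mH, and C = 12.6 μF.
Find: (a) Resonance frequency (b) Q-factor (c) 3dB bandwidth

Step 1 — Resonance condition Im(Z)=0 gives ω₀ = 1/√(LC).
Step 2 — ω₀ = 1/√(0.00105·1.26e-05) = 8694 rad/s.
Step 3 — f₀ = ω₀/(2π) = 1384 Hz.
Step 4 — Series Q: Q = ω₀L/R = 8694·0.00105/32.7 = 0.2792.
Step 5 — 3dB bandwidth: Δω = ω₀/Q = 3.114e+04 rad/s; BW = Δω/(2π) = 4957 Hz.

(a) f₀ = 1384 Hz  (b) Q = 0.2792  (c) BW = 4957 Hz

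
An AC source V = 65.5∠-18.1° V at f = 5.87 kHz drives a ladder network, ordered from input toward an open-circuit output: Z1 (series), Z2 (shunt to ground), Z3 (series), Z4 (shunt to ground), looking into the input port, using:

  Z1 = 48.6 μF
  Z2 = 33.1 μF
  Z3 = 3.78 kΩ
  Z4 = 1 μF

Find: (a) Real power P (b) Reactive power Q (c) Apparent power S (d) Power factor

Step 1 — Angular frequency: ω = 2π·f = 2π·5870 = 3.688e+04 rad/s.
Step 2 — Component impedances:
  Z1: Z = 1/(jωC) = -j/(ω·C) = 0 - j0.5579 Ω
  Z2: Z = 1/(jωC) = -j/(ω·C) = 0 - j0.8191 Ω
  Z3: Z = R = 3780 Ω
  Z4: Z = 1/(jωC) = -j/(ω·C) = 0 - j27.11 Ω
Step 3 — Ladder network (open output): work backward from the far end, alternating series and parallel combinations. Z_in = 0.0001775 - j1.377 Ω = 1.377∠-90.0° Ω.
Step 4 — Source phasor: V = 65.5∠-18.1° V = 62.26 - j20.35 V.
Step 5 — Current: I = V / Z = 14.78 + j45.21 A = 47.57∠71.9° A.
Step 6 — Complex power: S = V·I* = 0.4016 - j3116 VA.
Step 7 — Real power: P = Re(S) = 0.4016 W.
Step 8 — Reactive power: Q = Im(S) = -3116 VAR.
Step 9 — Apparent power: |S| = 3116 VA.
Step 10 — Power factor: PF = P/|S| = 0.0001289 (leading).

(a) P = 0.4016 W  (b) Q = -3116 VAR  (c) S = 3116 VA  (d) PF = 0.0001289 (leading)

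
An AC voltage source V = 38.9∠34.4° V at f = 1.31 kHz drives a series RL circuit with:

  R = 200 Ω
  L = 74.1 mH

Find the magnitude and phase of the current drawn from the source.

Step 1 — Angular frequency: ω = 2π·f = 2π·1310 = 8231 rad/s.
Step 2 — Component impedances:
  R: Z = R = 200 Ω
  L: Z = jωL = j·8231·0.0741 = 0 + j609.9 Ω
Step 3 — Series combination: Z_total = R + L = 200 + j609.9 Ω = 641.9∠71.8° Ω.
Step 4 — Source phasor: V = 38.9∠34.4° V = 32.1 + j21.98 V.
Step 5 — Ohm's law: I = V / Z_total = (32.1 + j21.98) / (200 + j609.9) = 0.04812 - j0.03685 A.
Step 6 — Convert to polar: |I| = 0.0606 A, ∠I = -37.4°.

I = 0.0606∠-37.4° A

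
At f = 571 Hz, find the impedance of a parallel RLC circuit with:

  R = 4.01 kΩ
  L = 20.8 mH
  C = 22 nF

Step 1 — Angular frequency: ω = 2π·f = 2π·571 = 3588 rad/s.
Step 2 — Component impedances:
  R: Z = R = 4010 Ω
  L: Z = jωL = j·3588·0.0208 = 0 + j74.62 Ω
  C: Z = 1/(jωC) = -j/(ω·C) = 0 - j1.267e+04 Ω
Step 3 — Parallel combination: 1/Z_total = 1/R + 1/L + 1/C; Z_total = 1.405 + j75.04 Ω = 75.05∠88.9° Ω.

Z = 1.405 + j75.04 Ω = 75.05∠88.9° Ω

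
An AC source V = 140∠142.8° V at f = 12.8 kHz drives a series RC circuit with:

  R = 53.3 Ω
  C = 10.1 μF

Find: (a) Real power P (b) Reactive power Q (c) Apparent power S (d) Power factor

Step 1 — Angular frequency: ω = 2π·f = 2π·1.28e+04 = 8.042e+04 rad/s.
Step 2 — Component impedances:
  R: Z = R = 53.3 Ω
  C: Z = 1/(jωC) = -j/(ω·C) = 0 - j1.231 Ω
Step 3 — Series combination: Z_total = R + C = 53.3 - j1.231 Ω = 53.31∠-1.3° Ω.
Step 4 — Source phasor: V = 140∠142.8° V = -111.5 + j84.64 V.
Step 5 — Current: I = V / Z = -2.128 + j1.539 A = 2.626∠144.1° A.
Step 6 — Complex power: S = V·I* = 367.5 - j8.489 VA.
Step 7 — Real power: P = Re(S) = 367.5 W.
Step 8 — Reactive power: Q = Im(S) = -8.489 VAR.
Step 9 — Apparent power: |S| = 367.6 VA.
Step 10 — Power factor: PF = P/|S| = 0.9997 (leading).

(a) P = 367.5 W  (b) Q = -8.489 VAR  (c) S = 367.6 VA  (d) PF = 0.9997 (leading)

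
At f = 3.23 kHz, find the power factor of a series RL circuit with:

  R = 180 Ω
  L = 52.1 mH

Step 1 — Angular frequency: ω = 2π·f = 2π·3230 = 2.029e+04 rad/s.
Step 2 — Component impedances:
  R: Z = R = 180 Ω
  L: Z = jωL = j·2.029e+04·0.0521 = 0 + j1057 Ω
Step 3 — Series combination: Z_total = R + L = 180 + j1057 Ω = 1073∠80.3° Ω.
Step 4 — Power factor: PF = cos(φ) = Re(Z)/|Z| = 180/1073 = 0.1678.
Step 5 — Type: Im(Z) = 1057 ⇒ lagging (phase φ = 80.3°).

PF = 0.1678 (lagging, φ = 80.3°)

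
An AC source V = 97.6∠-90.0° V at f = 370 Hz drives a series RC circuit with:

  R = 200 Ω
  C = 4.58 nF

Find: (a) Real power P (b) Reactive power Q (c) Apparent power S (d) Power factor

Step 1 — Angular frequency: ω = 2π·f = 2π·370 = 2325 rad/s.
Step 2 — Component impedances:
  R: Z = R = 200 Ω
  C: Z = 1/(jωC) = -j/(ω·C) = 0 - j9.392e+04 Ω
Step 3 — Series combination: Z_total = R + C = 200 - j9.392e+04 Ω = 9.392e+04∠-89.9° Ω.
Step 4 — Source phasor: V = 97.6∠-90.0° V = 0 - j97.6 V.
Step 5 — Current: I = V / Z = 0.001039 - j2.213e-06 A = 0.001039∠-0.1° A.
Step 6 — Complex power: S = V·I* = 0.000216 - j0.1014 VA.
Step 7 — Real power: P = Re(S) = 0.000216 W.
Step 8 — Reactive power: Q = Im(S) = -0.1014 VAR.
Step 9 — Apparent power: |S| = 0.1014 VA.
Step 10 — Power factor: PF = P/|S| = 0.002129 (leading).

(a) P = 0.000216 W  (b) Q = -0.1014 VAR  (c) S = 0.1014 VA  (d) PF = 0.002129 (leading)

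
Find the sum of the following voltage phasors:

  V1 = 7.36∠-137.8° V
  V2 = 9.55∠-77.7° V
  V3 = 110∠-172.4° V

Step 1 — Convert each phasor to rectangular form:
  V1 = 7.36·(cos(-137.8°) + j·sin(-137.8°)) = -5.452 - j4.944 V
  V2 = 9.55·(cos(-77.7°) + j·sin(-77.7°)) = 2.034 - j9.331 V
  V3 = 110·(cos(-172.4°) + j·sin(-172.4°)) = -109 - j14.55 V
Step 2 — Sum components: V_total = -112.5 - j28.82 V.
Step 3 — Convert to polar: |V_total| = 116.1 V, ∠V_total = -165.6°.

V_total = 116.1∠-165.6° V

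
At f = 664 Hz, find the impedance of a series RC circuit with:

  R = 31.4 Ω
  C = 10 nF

Step 1 — Angular frequency: ω = 2π·f = 2π·664 = 4172 rad/s.
Step 2 — Component impedances:
  R: Z = R = 31.4 Ω
  C: Z = 1/(jωC) = -j/(ω·C) = 0 - j2.397e+04 Ω
Step 3 — Series combination: Z_total = R + C = 31.4 - j2.397e+04 Ω = 2.397e+04∠-89.9° Ω.

Z = 31.4 - j2.397e+04 Ω = 2.397e+04∠-89.9° Ω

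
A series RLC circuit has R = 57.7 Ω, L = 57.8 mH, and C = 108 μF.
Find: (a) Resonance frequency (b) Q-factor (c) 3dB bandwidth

Step 1 — Resonance condition Im(Z)=0 gives ω₀ = 1/√(LC).
Step 2 — ω₀ = 1/√(0.0578·0.000108) = 400.2 rad/s.
Step 3 — f₀ = ω₀/(2π) = 63.7 Hz.
Step 4 — Series Q: Q = ω₀L/R = 400.2·0.0578/57.7 = 0.4009.
Step 5 — 3dB bandwidth: Δω = ω₀/Q = 998.3 rad/s; BW = Δω/(2π) = 158.9 Hz.

(a) f₀ = 63.7 Hz  (b) Q = 0.4009  (c) BW = 158.9 Hz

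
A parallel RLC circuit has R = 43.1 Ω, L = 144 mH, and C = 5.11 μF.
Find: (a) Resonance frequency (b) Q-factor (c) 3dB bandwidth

Step 1 — Resonance: ω₀ = 1/√(LC) = 1/√(0.144·5.11e-06) = 1166 rad/s.
Step 2 — f₀ = ω₀/(2π) = 185.5 Hz.
Step 3 — Parallel Q: Q = R/(ω₀L) = 43.1/(1166·0.144) = 0.2567.
Step 4 — Bandwidth: Δω = ω₀/Q = 4540 rad/s; BW = Δω/(2π) = 722.6 Hz.

(a) f₀ = 185.5 Hz  (b) Q = 0.2567  (c) BW = 722.6 Hz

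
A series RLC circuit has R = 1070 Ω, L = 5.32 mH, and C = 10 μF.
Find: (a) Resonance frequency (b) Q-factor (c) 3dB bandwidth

Step 1 — Resonance: ω₀ = 1/√(LC) = 1/√(0.00532·1e-05) = 4336 rad/s.
Step 2 — f₀ = ω₀/(2π) = 690 Hz.
Step 3 — Series Q: Q = ω₀L/R = 4336·0.00532/1070 = 0.02156.
Step 4 — Bandwidth: Δω = ω₀/Q = 2.011e+05 rad/s; BW = Δω/(2π) = 3.201e+04 Hz.

(a) f₀ = 690 Hz  (b) Q = 0.02156  (c) BW = 3.201e+04 Hz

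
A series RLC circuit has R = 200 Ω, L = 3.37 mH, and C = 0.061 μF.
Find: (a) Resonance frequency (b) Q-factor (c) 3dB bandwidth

Step 1 — Resonance: ω₀ = 1/√(LC) = 1/√(0.00337·6.1e-08) = 6.975e+04 rad/s.
Step 2 — f₀ = ω₀/(2π) = 1.11e+04 Hz.
Step 3 — Series Q: Q = ω₀L/R = 6.975e+04·0.00337/200 = 1.175.
Step 4 — Bandwidth: Δω = ω₀/Q = 5.935e+04 rad/s; BW = Δω/(2π) = 9445 Hz.

(a) f₀ = 1.11e+04 Hz  (b) Q = 1.175  (c) BW = 9445 Hz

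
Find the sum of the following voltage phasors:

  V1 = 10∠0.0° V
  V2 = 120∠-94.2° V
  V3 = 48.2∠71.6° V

Step 1 — Convert each phasor to rectangular form:
  V1 = 10·(cos(0.0°) + j·sin(0.0°)) = 10 V
  V2 = 120·(cos(-94.2°) + j·sin(-94.2°)) = -8.789 - j119.7 V
  V3 = 48.2·(cos(71.6°) + j·sin(71.6°)) = 15.21 + j45.74 V
Step 2 — Sum components: V_total = 16.43 - j73.94 V.
Step 3 — Convert to polar: |V_total| = 75.74 V, ∠V_total = -77.5°.

V_total = 75.74∠-77.5° V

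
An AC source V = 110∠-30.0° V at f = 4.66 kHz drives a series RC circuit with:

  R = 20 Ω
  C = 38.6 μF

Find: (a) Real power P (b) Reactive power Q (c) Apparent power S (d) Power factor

Step 1 — Angular frequency: ω = 2π·f = 2π·4660 = 2.928e+04 rad/s.
Step 2 — Component impedances:
  R: Z = R = 20 Ω
  C: Z = 1/(jωC) = -j/(ω·C) = 0 - j0.8848 Ω
Step 3 — Series combination: Z_total = R + C = 20 - j0.8848 Ω = 20.02∠-2.5° Ω.
Step 4 — Source phasor: V = 110∠-30.0° V = 95.26 - j55 V.
Step 5 — Current: I = V / Z = 4.875 - j2.534 A = 5.495∠-27.5° A.
Step 6 — Complex power: S = V·I* = 603.8 - j26.71 VA.
Step 7 — Real power: P = Re(S) = 603.8 W.
Step 8 — Reactive power: Q = Im(S) = -26.71 VAR.
Step 9 — Apparent power: |S| = 604.4 VA.
Step 10 — Power factor: PF = P/|S| = 0.999 (leading).

(a) P = 603.8 W  (b) Q = -26.71 VAR  (c) S = 604.4 VA  (d) PF = 0.999 (leading)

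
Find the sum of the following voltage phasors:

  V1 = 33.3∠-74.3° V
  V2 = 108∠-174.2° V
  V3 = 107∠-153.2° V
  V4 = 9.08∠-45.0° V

Step 1 — Convert each phasor to rectangular form:
  V1 = 33.3·(cos(-74.3°) + j·sin(-74.3°)) = 9.011 - j32.06 V
  V2 = 108·(cos(-174.2°) + j·sin(-174.2°)) = -107.4 - j10.91 V
  V3 = 107·(cos(-153.2°) + j·sin(-153.2°)) = -95.51 - j48.24 V
  V4 = 9.08·(cos(-45.0°) + j·sin(-45.0°)) = 6.421 - j6.421 V
Step 2 — Sum components: V_total = -187.5 - j97.64 V.
Step 3 — Convert to polar: |V_total| = 211.4 V, ∠V_total = -152.5°.

V_total = 211.4∠-152.5° V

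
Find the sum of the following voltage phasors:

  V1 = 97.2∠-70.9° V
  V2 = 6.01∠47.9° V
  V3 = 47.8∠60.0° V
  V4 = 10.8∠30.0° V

Step 1 — Convert each phasor to rectangular form:
  V1 = 97.2·(cos(-70.9°) + j·sin(-70.9°)) = 31.81 - j91.85 V
  V2 = 6.01·(cos(47.9°) + j·sin(47.9°)) = 4.029 + j4.459 V
  V3 = 47.8·(cos(60.0°) + j·sin(60.0°)) = 23.9 + j41.4 V
  V4 = 10.8·(cos(30.0°) + j·sin(30.0°)) = 9.353 + j5.4 V
Step 2 — Sum components: V_total = 69.09 - j40.59 V.
Step 3 — Convert to polar: |V_total| = 80.13 V, ∠V_total = -30.4°.

V_total = 80.13∠-30.4° V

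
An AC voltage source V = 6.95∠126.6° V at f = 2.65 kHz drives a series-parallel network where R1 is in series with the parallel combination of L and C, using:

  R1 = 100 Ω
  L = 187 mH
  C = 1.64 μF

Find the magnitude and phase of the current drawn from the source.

Step 1 — Angular frequency: ω = 2π·f = 2π·2650 = 1.665e+04 rad/s.
Step 2 — Component impedances:
  R1: Z = R = 100 Ω
  L: Z = jωL = j·1.665e+04·0.187 = 0 + j3114 Ω
  C: Z = 1/(jωC) = -j/(ω·C) = 0 - j36.62 Ω
Step 3 — Parallel branch: L || C = 1/(1/L + 1/C) = 0 - j37.06 Ω.
Step 4 — Series with R1: Z_total = R1 + (L || C) = 100 - j37.06 Ω = 106.6∠-20.3° Ω.
Step 5 — Source phasor: V = 6.95∠126.6° V = -4.144 + j5.58 V.
Step 6 — Ohm's law: I = V / Z_total = (-4.144 + j5.58) / (100 - j37.06) = -0.05461 + j0.03556 A.
Step 7 — Convert to polar: |I| = 0.06517 A, ∠I = 146.9°.

I = 0.06517∠146.9° A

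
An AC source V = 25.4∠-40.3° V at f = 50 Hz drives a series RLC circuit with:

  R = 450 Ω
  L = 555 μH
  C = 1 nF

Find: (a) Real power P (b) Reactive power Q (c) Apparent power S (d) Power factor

Step 1 — Angular frequency: ω = 2π·f = 2π·50 = 314.2 rad/s.
Step 2 — Component impedances:
  R: Z = R = 450 Ω
  L: Z = jωL = j·314.2·0.000555 = 0 + j0.1744 Ω
  C: Z = 1/(jωC) = -j/(ω·C) = 0 - j3.183e+06 Ω
Step 3 — Series combination: Z_total = R + L + C = 450 - j3.183e+06 Ω = 3.183e+06∠-90.0° Ω.
Step 4 — Source phasor: V = 25.4∠-40.3° V = 19.37 - j16.43 V.
Step 5 — Current: I = V / Z = 5.162e-06 + j6.085e-06 A = 7.98e-06∠49.7° A.
Step 6 — Complex power: S = V·I* = 2.865e-08 - j0.0002027 VA.
Step 7 — Real power: P = Re(S) = 2.865e-08 W.
Step 8 — Reactive power: Q = Im(S) = -0.0002027 VAR.
Step 9 — Apparent power: |S| = 0.0002027 VA.
Step 10 — Power factor: PF = P/|S| = 0.0001414 (leading).

(a) P = 2.865e-08 W  (b) Q = -0.0002027 VAR  (c) S = 0.0002027 VA  (d) PF = 0.0001414 (leading)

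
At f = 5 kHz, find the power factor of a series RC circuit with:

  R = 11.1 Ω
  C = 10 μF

Step 1 — Angular frequency: ω = 2π·f = 2π·5000 = 3.142e+04 rad/s.
Step 2 — Component impedances:
  R: Z = R = 11.1 Ω
  C: Z = 1/(jωC) = -j/(ω·C) = 0 - j3.183 Ω
Step 3 — Series combination: Z_total = R + C = 11.1 - j3.183 Ω = 11.55∠-16.0° Ω.
Step 4 — Power factor: PF = cos(φ) = Re(Z)/|Z| = 11.1/11.547 = 0.9613.
Step 5 — Type: Im(Z) = -3.183 ⇒ leading (phase φ = -16.0°).

PF = 0.9613 (leading, φ = -16.0°)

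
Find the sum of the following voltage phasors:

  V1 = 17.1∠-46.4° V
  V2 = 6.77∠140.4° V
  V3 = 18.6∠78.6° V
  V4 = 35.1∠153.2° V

Step 1 — Convert each phasor to rectangular form:
  V1 = 17.1·(cos(-46.4°) + j·sin(-46.4°)) = 11.79 - j12.38 V
  V2 = 6.77·(cos(140.4°) + j·sin(140.4°)) = -5.216 + j4.315 V
  V3 = 18.6·(cos(78.6°) + j·sin(78.6°)) = 3.676 + j18.23 V
  V4 = 35.1·(cos(153.2°) + j·sin(153.2°)) = -31.33 + j15.83 V
Step 2 — Sum components: V_total = -21.08 + j25.99 V.
Step 3 — Convert to polar: |V_total| = 33.46 V, ∠V_total = 129.0°.

V_total = 33.46∠129.0° V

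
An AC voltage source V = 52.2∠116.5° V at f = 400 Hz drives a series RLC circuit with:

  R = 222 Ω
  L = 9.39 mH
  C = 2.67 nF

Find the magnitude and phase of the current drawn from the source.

Step 1 — Angular frequency: ω = 2π·f = 2π·400 = 2513 rad/s.
Step 2 — Component impedances:
  R: Z = R = 222 Ω
  L: Z = jωL = j·2513·0.00939 = 0 + j23.6 Ω
  C: Z = 1/(jωC) = -j/(ω·C) = 0 - j1.49e+05 Ω
Step 3 — Series combination: Z_total = R + L + C = 222 - j1.49e+05 Ω = 1.49e+05∠-89.9° Ω.
Step 4 — Source phasor: V = 52.2∠116.5° V = -23.29 + j46.72 V.
Step 5 — Ohm's law: I = V / Z_total = (-23.29 + j46.72) / (222 - j1.49e+05) = -0.0003138 - j0.0001559 A.
Step 6 — Convert to polar: |I| = 0.0003503 A, ∠I = -153.6°.

I = 0.0003503∠-153.6° A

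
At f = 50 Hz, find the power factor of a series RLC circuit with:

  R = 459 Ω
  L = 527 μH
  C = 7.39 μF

Step 1 — Angular frequency: ω = 2π·f = 2π·50 = 314.2 rad/s.
Step 2 — Component impedances:
  R: Z = R = 459 Ω
  L: Z = jωL = j·314.2·0.000527 = 0 + j0.1656 Ω
  C: Z = 1/(jωC) = -j/(ω·C) = 0 - j430.7 Ω
Step 3 — Series combination: Z_total = R + L + C = 459 - j430.6 Ω = 629.3∠-43.2° Ω.
Step 4 — Power factor: PF = cos(φ) = Re(Z)/|Z| = 459/629.34 = 0.7293.
Step 5 — Type: Im(Z) = -430.6 ⇒ leading (phase φ = -43.2°).

PF = 0.7293 (leading, φ = -43.2°)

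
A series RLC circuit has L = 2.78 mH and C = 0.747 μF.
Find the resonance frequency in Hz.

Step 1 — Resonance condition Im(Z)=0 gives ω₀ = 1/√(LC).
Step 2 — ω₀ = 1/√(0.00278·7.47e-07) = 2.194e+04 rad/s.
Step 3 — f₀ = ω₀/(2π) = 3493 Hz.

f₀ = 3493 Hz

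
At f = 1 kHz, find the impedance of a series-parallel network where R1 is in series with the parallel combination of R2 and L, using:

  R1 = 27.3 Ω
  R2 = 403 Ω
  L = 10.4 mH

Step 1 — Angular frequency: ω = 2π·f = 2π·1000 = 6283 rad/s.
Step 2 — Component impedances:
  R1: Z = R = 27.3 Ω
  R2: Z = R = 403 Ω
  L: Z = jωL = j·6283·0.0104 = 0 + j65.35 Ω
Step 3 — Parallel branch: R2 || L = 1/(1/R2 + 1/L) = 10.32 + j63.67 Ω.
Step 4 — Series with R1: Z_total = R1 + (R2 || L) = 37.62 + j63.67 Ω = 73.96∠59.4° Ω.

Z = 37.62 + j63.67 Ω = 73.96∠59.4° Ω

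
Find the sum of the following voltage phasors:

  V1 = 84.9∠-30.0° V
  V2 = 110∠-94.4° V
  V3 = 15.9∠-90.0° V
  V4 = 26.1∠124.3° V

Step 1 — Convert each phasor to rectangular form:
  V1 = 84.9·(cos(-30.0°) + j·sin(-30.0°)) = 73.53 - j42.45 V
  V2 = 110·(cos(-94.4°) + j·sin(-94.4°)) = -8.439 - j109.7 V
  V3 = 15.9·(cos(-90.0°) + j·sin(-90.0°)) = 0 - j15.9 V
  V4 = 26.1·(cos(124.3°) + j·sin(124.3°)) = -14.71 + j21.56 V
Step 2 — Sum components: V_total = 50.38 - j146.5 V.
Step 3 — Convert to polar: |V_total| = 154.9 V, ∠V_total = -71.0°.

V_total = 154.9∠-71.0° V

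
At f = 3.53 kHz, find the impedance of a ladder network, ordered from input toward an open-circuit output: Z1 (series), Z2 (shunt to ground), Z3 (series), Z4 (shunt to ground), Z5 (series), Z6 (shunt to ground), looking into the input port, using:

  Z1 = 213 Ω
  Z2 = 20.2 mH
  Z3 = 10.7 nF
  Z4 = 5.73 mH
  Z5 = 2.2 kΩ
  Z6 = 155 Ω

Step 1 — Angular frequency: ω = 2π·f = 2π·3530 = 2.218e+04 rad/s.
Step 2 — Component impedances:
  Z1: Z = R = 213 Ω
  Z2: Z = jωL = j·2.218e+04·0.0202 = 0 + j448 Ω
  Z3: Z = 1/(jωC) = -j/(ω·C) = 0 - j4214 Ω
  Z4: Z = jωL = j·2.218e+04·0.00573 = 0 + j127.1 Ω
  Z5: Z = R = 2200 Ω
  Z6: Z = R = 155 Ω
Step 3 — Ladder network (open output): work backward from the far end, alternating series and parallel combinations. Z_in = 213.1 + j503.2 Ω = 546.5∠67.0° Ω.

Z = 213.1 + j503.2 Ω = 546.5∠67.0° Ω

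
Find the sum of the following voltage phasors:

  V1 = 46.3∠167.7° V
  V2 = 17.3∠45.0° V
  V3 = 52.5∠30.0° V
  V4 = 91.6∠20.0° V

Step 1 — Convert each phasor to rectangular form:
  V1 = 46.3·(cos(167.7°) + j·sin(167.7°)) = -45.24 + j9.863 V
  V2 = 17.3·(cos(45.0°) + j·sin(45.0°)) = 12.23 + j12.23 V
  V3 = 52.5·(cos(30.0°) + j·sin(30.0°)) = 45.47 + j26.25 V
  V4 = 91.6·(cos(20.0°) + j·sin(20.0°)) = 86.08 + j31.33 V
Step 2 — Sum components: V_total = 98.54 + j79.68 V.
Step 3 — Convert to polar: |V_total| = 126.7 V, ∠V_total = 39.0°.

V_total = 126.7∠39.0° V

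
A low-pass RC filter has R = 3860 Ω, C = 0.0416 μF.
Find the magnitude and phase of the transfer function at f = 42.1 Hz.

Step 1 — Angular frequency: ω = 2π·42.1 = 264.5 rad/s.
Step 2 — Transfer function: H(jω) = 1/(1 + jωRC).
Step 3 — Denominator: 1 + jωRC = 1 + j·264.5·3860·4.16e-08 = 1 + j0.04248.
Step 4 — H = 0.9982 - j0.0424.
Step 5 — Magnitude: |H| = 0.9991 (-0.0 dB); phase: φ = -2.4°.

|H| = 0.9991 (-0.0 dB), φ = -2.4°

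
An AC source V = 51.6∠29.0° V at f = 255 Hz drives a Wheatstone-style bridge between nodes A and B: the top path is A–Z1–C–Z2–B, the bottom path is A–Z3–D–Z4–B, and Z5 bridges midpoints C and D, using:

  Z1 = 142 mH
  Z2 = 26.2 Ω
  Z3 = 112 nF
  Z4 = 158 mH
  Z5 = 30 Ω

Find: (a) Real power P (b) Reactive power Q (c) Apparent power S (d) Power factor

Step 1 — Angular frequency: ω = 2π·f = 2π·255 = 1602 rad/s.
Step 2 — Component impedances:
  Z1: Z = jωL = j·1602·0.142 = 0 + j227.5 Ω
  Z2: Z = R = 26.2 Ω
  Z3: Z = 1/(jωC) = -j/(ω·C) = 0 - j5573 Ω
  Z4: Z = jωL = j·1602·0.158 = 0 + j253.1 Ω
  Z5: Z = R = 30 Ω
Step 3 — Bridge requires nodal analysis (the Z5 bridge couples midpoints C and D, so the two paths cannot be reduced to a simple series/parallel combination). Setting node B to ground and injecting 1 A at node A, the 3-node admittance system at A, C, D solves to V_A = Z_AB = 25.73 + j239.5 Ω = 240.9∠83.9° Ω.
Step 4 — Source phasor: V = 51.6∠29.0° V = 45.13 + j25.02 V.
Step 5 — Current: I = V / Z = 0.1233 - j0.1752 A = 0.2142∠-54.9° A.
Step 6 — Complex power: S = V·I* = 1.18 + j10.99 VA.
Step 7 — Real power: P = Re(S) = 1.18 W.
Step 8 — Reactive power: Q = Im(S) = 10.99 VAR.
Step 9 — Apparent power: |S| = 11.05 VA.
Step 10 — Power factor: PF = P/|S| = 0.1068 (lagging).

(a) P = 1.18 W  (b) Q = 10.99 VAR  (c) S = 11.05 VA  (d) PF = 0.1068 (lagging)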